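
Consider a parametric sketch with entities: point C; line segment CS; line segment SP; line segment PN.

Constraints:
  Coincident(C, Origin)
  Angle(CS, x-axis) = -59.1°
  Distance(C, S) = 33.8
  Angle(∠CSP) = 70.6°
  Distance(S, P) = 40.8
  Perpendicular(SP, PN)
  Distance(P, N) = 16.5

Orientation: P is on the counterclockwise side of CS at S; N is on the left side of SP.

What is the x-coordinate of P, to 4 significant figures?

43.42

C is at the origin; CS runs at -59.1° with length 33.8, so S = 33.8·(cos -59.1°, sin -59.1°) = (17.36, -29.00). ∠CSP = 70.6°, so SP runs at -59.1° + (180° − 70.6°) = 50.30° from the x-axis; with |SP| = 40.8, P = S + 40.8·(cos 50.30°, sin 50.30°) = (43.42, 2.389). So P.x = 43.42.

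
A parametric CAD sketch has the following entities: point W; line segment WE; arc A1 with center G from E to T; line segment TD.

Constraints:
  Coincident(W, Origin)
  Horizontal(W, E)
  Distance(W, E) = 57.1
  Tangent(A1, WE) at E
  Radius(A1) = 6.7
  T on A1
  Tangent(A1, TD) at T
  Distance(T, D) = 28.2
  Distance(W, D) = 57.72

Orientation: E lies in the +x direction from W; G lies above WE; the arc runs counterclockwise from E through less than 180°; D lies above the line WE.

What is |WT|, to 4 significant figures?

63.51

W is at the origin; W and E share the same y with |WE| = 57.1 and E on the +x side, so E = (57.10, 0.000). Tangency of A1 to WE means the radius GE is perpendicular to WE, so G = E + (0, 6.7) = (57.10, 6.700). Since GT ⟂ TD (tangency), |GD| = √(6.7² + 28.2²) = 28.98 regardless of where T sits on A1. So D lies on both circle(W, 57.72) and circle(G, 28.98); the above-WE intersection is D = (46.79, 33.79). T is the foot of the tangent from D: T = (62.64, 10.47).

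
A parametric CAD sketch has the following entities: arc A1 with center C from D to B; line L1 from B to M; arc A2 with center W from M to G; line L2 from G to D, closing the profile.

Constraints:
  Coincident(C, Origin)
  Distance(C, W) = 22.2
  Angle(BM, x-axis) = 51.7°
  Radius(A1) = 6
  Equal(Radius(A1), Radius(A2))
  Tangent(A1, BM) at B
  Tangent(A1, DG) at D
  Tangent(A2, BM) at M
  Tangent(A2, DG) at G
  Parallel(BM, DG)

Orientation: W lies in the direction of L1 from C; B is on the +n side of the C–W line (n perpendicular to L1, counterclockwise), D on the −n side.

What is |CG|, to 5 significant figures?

22.997

The slot axis is L1's direction at 51.7°, so u = (cos 51.7°, sin 51.7°) = (0.61978, 0.78478) and n = (−sin 51.7°, cos 51.7°) = (-0.78478, 0.61978). C is at the origin and W lies 22.2 along u from C, so W = 22.2·u = (13.759, 17.422). Tangency of A1 to both parallel lines with radius 6.0 puts B and D at C ± 6.0·n: B = (-4.7087, 3.7187), D = (4.7087, -3.7187). Equal radii place M and G the same way about W: M = W + 6.0·n = (9.0504, 21.141), G = W − 6.0·n = (18.468, 13.703). Then |CG| = |G − C| = 22.997.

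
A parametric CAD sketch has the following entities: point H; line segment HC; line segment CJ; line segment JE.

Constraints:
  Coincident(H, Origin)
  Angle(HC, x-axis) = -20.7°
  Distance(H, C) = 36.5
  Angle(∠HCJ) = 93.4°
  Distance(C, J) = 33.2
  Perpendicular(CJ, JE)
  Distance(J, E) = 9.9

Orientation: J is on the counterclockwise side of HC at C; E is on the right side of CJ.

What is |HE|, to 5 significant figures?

58.289

H is at the origin; HC runs at -20.7° with length 36.5, so C = 36.5·(cos -20.7°, sin -20.7°) = (34.144, -12.902). ∠HCJ = 93.4°, so CJ runs at -20.7° + (180° − 93.4°) = 65.900° from the x-axis; with |CJ| = 33.2, J = C + 33.2·(cos 65.900°, sin 65.900°) = (47.700, 17.404). CJ ⟂ JE; with |JE| = 9.9 on the right of CJ, E = J + 9.9·(0.91283, -0.40833) = (56.737, 13.362). Then |HE| = |E − H| = 58.289.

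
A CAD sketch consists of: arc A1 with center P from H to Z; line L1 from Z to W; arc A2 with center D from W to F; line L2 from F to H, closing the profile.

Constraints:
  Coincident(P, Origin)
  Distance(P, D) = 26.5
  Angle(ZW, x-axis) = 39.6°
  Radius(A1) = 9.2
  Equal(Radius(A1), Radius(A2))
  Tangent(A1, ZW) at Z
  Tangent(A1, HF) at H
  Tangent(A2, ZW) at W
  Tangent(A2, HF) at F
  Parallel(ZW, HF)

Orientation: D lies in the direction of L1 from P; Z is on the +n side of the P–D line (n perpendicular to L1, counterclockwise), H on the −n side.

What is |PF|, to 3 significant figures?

28.1

The slot axis is L1's direction at 39.6°, so u = (cos 39.6°, sin 39.6°) = (0.771, 0.637) and n = (−sin 39.6°, cos 39.6°) = (-0.637, 0.771). P is at the origin and D lies 26.5 along u from P, so D = 26.5·u = (20.4, 16.9). Tangency of A1 to both parallel lines with radius 9.2 puts Z and H at P ± 9.2·n: Z = (-5.86, 7.09), H = (5.86, -7.09). Equal radii place W and F the same way about D: W = D + 9.2·n = (14.6, 24.0), F = D − 9.2·n = (26.3, 9.80). Then |PF| = |F − P| = 28.1.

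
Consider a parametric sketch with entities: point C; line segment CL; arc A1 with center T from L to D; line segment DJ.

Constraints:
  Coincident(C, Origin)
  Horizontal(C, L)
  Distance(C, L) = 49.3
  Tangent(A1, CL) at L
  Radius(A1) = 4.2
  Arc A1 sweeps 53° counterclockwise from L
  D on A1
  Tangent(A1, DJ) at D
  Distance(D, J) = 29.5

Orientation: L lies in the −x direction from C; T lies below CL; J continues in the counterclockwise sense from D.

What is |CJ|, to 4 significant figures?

74.79

C is at the origin; CL is horizontal with |CL| = 49.3 and L on the −x side, so L = (-49.30, 0.000). The tangent condition forces TL to be normal to CL, so T = L + (0, -4.2) = (-49.30, -4.200). On A1, L sits at bearing 90° from T; a 53° counterclockwise sweep puts D at bearing 143°, so D = T + 4.2·(cos 143°, sin 143°) = (-52.65, -1.672). The tangent condition forces TD to be normal to DJ, so DJ runs along (−sin 143°, cos 143°); with |DJ| = 29.5, J = (-70.41, -25.23). Then |CJ| = |J − C| = 74.79.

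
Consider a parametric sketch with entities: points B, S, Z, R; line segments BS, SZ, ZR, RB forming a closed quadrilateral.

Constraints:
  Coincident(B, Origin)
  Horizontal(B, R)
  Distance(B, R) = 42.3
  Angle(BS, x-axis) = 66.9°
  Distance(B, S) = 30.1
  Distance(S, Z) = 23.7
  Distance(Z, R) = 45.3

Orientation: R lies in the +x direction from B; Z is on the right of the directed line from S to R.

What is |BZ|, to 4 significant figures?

8.833

Checks: |SZ| = 23.70 ✓; |ZR| = 45.30 ✓.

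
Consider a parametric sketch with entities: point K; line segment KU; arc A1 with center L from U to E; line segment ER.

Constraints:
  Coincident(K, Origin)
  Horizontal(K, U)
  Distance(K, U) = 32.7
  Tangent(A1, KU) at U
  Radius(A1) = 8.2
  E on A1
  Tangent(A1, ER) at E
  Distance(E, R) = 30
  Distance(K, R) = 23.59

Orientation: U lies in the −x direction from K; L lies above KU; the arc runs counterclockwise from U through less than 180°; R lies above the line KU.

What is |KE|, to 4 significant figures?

27.13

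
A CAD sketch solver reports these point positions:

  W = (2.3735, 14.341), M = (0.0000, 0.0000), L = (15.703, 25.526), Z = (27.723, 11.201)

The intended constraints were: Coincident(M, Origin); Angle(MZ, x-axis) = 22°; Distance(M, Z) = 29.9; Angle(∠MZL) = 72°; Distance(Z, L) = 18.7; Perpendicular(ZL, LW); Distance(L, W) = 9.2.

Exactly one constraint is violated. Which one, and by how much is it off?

Distance(L, W) = 9.2 — off by 8.20.

M = (0.00, 0.00) ✓; MZ at 22.00° ✓; |MZ| = 29.90 ✓; ∠MZL = 72.00° ✓; |ZL| = 18.70 ✓; ∠(ZL, LW) = 90.00° ✓; |LW| = 17.40 ✗.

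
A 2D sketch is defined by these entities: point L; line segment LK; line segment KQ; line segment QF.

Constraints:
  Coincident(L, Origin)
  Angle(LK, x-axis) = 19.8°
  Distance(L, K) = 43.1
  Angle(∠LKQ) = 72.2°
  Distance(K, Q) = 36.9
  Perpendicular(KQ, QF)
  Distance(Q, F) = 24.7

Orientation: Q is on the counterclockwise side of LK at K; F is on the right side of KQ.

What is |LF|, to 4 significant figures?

69.89

L is at the origin; LK runs at 19.8° with length 43.1, so K = 43.1·(cos 19.8°, sin 19.8°) = (40.55, 14.60). ∠LKQ = 72.2°, so KQ runs at 19.8° + (180° − 72.2°) = 127.6° from the x-axis; with |KQ| = 36.9, Q = K + 36.9·(cos 127.6°, sin 127.6°) = (18.04, 43.84). The perpendicularity gives QF at right angles to KQ; with |QF| = 24.7 on the right of KQ, F = Q + 24.7·(0.7923, 0.6101) = (37.61, 58.91). Then |LF| = |F − L| = 69.89.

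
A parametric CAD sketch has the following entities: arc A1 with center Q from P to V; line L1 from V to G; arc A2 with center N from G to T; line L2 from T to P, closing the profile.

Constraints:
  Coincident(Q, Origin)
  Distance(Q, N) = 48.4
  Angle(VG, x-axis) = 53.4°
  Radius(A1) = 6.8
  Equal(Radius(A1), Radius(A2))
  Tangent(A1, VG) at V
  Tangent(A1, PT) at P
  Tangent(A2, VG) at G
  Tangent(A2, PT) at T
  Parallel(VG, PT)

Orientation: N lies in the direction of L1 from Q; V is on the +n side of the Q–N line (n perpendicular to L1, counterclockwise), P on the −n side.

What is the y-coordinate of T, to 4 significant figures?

34.80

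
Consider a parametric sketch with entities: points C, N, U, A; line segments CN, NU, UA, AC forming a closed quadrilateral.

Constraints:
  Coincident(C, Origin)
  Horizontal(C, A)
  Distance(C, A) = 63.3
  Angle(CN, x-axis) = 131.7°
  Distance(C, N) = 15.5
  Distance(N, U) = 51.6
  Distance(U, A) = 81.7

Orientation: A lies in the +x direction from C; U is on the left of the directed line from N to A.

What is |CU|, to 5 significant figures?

60.408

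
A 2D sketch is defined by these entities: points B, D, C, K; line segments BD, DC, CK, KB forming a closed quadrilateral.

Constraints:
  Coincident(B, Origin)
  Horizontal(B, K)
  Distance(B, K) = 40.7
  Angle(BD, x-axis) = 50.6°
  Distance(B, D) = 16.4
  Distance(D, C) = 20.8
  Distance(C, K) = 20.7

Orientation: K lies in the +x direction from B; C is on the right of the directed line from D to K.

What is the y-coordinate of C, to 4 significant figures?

-5.395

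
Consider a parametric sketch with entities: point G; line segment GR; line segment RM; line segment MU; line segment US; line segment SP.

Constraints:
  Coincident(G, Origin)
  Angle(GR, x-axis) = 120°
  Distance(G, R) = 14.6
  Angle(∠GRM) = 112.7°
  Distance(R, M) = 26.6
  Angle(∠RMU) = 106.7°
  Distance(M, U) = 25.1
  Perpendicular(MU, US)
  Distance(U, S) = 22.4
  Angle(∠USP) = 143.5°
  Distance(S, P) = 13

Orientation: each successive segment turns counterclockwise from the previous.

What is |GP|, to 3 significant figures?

13.9

The perpendicularity gives US at right angles to MU, so US runs at -9.40°; with |US| = 22.4, S = (-15.7, -19.2). ∠USP = 143.5° gives SP at 27.1° from the x-axis; with |SP| = 13.0, P = (-4.11, -13.2). Then |GP| = |P − G| = 13.9.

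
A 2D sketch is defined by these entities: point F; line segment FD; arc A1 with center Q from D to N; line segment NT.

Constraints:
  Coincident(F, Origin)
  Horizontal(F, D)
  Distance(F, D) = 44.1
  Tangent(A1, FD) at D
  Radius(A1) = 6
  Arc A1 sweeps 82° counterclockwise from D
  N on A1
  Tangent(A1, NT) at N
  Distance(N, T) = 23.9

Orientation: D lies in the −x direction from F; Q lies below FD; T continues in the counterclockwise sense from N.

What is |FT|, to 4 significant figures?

60.66

F is at the origin; FD is horizontal with |FD| = 44.1 and D on the −x side, so D = (-44.10, 0.000). Since A1 is tangent to FD there, QD ⟂ FD, so Q = D + (0, -6) = (-44.10, -6.000). On A1, D sits at bearing 90° from Q; an 82° counterclockwise sweep puts N at bearing 172°, so N = Q + 6.0·(cos 172°, sin 172°) = (-50.04, -5.165). Since A1 is tangent to NT there, QN ⟂ NT, so NT runs along (−sin 172°, cos 172°); with |NT| = 23.9, T = (-53.37, -28.83). Then |FT| = |T − F| = 60.66.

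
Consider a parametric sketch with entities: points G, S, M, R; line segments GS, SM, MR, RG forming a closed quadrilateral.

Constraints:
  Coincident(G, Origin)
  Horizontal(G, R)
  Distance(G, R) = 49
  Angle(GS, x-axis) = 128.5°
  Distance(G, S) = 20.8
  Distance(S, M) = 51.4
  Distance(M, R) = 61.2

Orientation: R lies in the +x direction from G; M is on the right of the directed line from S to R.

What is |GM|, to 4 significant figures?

33.98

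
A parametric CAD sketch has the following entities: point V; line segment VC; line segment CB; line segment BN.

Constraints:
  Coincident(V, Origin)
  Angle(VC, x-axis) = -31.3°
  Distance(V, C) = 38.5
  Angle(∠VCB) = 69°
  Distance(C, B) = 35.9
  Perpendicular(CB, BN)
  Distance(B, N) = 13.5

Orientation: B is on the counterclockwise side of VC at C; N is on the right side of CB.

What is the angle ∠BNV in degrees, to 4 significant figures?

24.09°

V is at the origin; VC runs at -31.3° with length 38.5, so C = 38.5·(cos -31.3°, sin -31.3°) = (32.90, -20.00). ∠VCB = 69.0°, so CB runs at -31.3° + (180° − 69.0°) = 79.70° from the x-axis; with |CB| = 35.9, B = C + 35.9·(cos 79.70°, sin 79.70°) = (39.32, 15.32). CB ⟂ BN; with |BN| = 13.5 on the right of CB, N = B + 13.5·(0.9839, -0.1788) = (52.60, 12.91). Then cos ∠BNV = NB·NV / (|NB||NV|), giving 24.09°.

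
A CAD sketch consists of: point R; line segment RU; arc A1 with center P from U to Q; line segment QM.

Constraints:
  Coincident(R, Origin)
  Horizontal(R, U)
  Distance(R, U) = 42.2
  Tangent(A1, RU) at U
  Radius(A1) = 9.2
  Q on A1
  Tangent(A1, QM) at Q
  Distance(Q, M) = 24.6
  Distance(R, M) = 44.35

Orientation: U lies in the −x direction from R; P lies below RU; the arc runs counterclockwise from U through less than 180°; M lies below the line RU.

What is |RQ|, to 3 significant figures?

51.0

R is at the origin; RU is horizontal with |RU| = 42.2 and U on the −x side, so U = (-42.2, 0.00). The tangent condition forces PU to be normal to RU, so P = U + (0, -9.2) = (-42.2, -9.20). Since PQ ⟂ QM (tangency), |PM| = √(9.2² + 24.6²) = 26.3 regardless of where Q sits on A1. So M lies on both circle(R, 44.35) and circle(P, 26.3); the below-RU intersection is M = (-30.1, -32.5). Q is the foot of the tangent from M: Q = (-48.4, -16.0).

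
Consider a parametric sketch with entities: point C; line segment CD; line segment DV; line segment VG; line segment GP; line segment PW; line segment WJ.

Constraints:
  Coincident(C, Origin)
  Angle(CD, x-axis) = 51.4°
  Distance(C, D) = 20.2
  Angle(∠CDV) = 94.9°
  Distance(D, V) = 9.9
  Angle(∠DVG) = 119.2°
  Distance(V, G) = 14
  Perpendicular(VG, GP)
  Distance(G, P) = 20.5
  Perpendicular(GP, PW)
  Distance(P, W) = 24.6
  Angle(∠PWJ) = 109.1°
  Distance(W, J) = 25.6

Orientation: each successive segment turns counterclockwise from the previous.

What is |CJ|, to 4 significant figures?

38.90

C is at the origin; CD runs at 51.4° with length 20.2, so D = (12.60, 15.79). ∠CDV = 94.9° gives DV at 136.5° from the x-axis; with |DV| = 9.9, V = (5.421, 22.60). ∠DVG = 119.2° gives VG at -162.7° from the x-axis; with |VG| = 14.0, G = (-7.945, 18.44). The perpendicularity gives GP at right angles to VG, so GP runs at -72.70°; with |GP| = 20.5, P = (-1.849, -1.134). GP ⟂ PW, so PW runs at 17.30°; with |PW| = 24.6, W = (21.64, 6.181). ∠PWJ = 109.1° gives WJ at 88.20° from the x-axis; with |WJ| = 25.6, J = (22.44, 31.77). Then |CJ| = |J − C| = 38.90.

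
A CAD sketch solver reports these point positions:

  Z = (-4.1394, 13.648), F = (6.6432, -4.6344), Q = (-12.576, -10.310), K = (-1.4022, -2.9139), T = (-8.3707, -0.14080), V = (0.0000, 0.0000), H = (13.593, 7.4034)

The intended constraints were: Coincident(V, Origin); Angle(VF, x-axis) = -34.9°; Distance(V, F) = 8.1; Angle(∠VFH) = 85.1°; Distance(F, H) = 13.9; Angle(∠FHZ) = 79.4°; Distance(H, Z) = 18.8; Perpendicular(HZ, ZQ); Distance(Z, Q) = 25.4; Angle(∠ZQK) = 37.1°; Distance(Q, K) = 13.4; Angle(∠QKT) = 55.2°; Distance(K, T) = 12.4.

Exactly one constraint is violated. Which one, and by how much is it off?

Distance(K, T) = 12.4 — off by 4.90.

V = (0.00, 0.00) ✓; VF at -34.90° ✓; |VF| = 8.100 ✓; ∠VFH = 85.10° ✓; |FH| = 13.90 ✓; ∠FHZ = 79.40° ✓; |HZ| = 18.80 ✓; ∠(HZ, ZQ) = 90.00° ✓; |ZQ| = 25.40 ✓; ∠ZQK = 37.10° ✓; |QK| = 13.40 ✓; ∠QKT = 55.20° ✓; |KT| = 7.500 ✗.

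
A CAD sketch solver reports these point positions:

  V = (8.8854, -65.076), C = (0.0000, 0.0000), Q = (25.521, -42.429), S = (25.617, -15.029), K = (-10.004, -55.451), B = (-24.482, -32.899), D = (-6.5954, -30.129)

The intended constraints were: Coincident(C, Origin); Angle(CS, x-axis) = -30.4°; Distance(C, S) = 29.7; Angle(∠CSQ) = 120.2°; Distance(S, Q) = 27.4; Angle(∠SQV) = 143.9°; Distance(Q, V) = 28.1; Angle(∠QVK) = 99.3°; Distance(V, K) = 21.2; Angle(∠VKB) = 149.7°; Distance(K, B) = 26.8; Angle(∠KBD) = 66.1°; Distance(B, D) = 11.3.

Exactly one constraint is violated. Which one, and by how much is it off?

Distance(B, D) = 11.3 — off by 6.80.

C = (0.00, 0.00) ✓; CS at -30.40° ✓; |CS| = 29.70 ✓; ∠CSQ = 120.2° ✓; |SQ| = 27.40 ✓; ∠SQV = 143.9° ✓; |QV| = 28.10 ✓; ∠QVK = 99.30° ✓; |VK| = 21.20 ✓; ∠VKB = 149.7° ✓; |KB| = 26.80 ✓; ∠KBD = 66.10° ✓; |BD| = 18.10 ✗.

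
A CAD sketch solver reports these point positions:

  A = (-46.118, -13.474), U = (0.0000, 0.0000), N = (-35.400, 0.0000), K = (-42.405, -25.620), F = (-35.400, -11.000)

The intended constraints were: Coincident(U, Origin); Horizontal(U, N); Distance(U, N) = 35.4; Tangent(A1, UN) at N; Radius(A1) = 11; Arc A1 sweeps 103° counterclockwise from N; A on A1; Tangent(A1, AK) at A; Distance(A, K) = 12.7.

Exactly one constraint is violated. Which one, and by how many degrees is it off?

Tangent(A1, AK) at A — off by 4.00°.

U = (0.00, 0.00) ✓; U.y = 0.00, N.y = 0.00 ✓; |UN| = 35.40 ✓; ∠(FN, NU) = 90.00° ✓; |FN| = 11.00 ✓; bearing(F→A) − bearing(F→N) = 103.0° ✓; |FA| = 11.00 ✓; ∠(FA, AK) = 86.00° ✗; |AK| = 12.70 ✓.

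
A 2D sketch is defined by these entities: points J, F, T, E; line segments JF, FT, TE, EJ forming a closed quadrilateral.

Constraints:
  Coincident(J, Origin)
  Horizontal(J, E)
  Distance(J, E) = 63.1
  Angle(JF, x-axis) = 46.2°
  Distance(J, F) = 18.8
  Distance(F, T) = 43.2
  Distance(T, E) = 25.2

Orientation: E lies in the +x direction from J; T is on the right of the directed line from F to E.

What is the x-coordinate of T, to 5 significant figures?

44.042

Checks: |FT| = 43.20 ✓; |TE| = 25.20 ✓.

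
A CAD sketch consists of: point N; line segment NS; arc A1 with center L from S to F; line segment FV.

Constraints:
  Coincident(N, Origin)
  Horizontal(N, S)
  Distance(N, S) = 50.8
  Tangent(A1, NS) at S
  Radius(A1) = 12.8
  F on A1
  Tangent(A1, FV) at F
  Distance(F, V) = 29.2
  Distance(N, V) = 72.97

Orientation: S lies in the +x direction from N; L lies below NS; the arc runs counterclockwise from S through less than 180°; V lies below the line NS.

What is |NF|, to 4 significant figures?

45.55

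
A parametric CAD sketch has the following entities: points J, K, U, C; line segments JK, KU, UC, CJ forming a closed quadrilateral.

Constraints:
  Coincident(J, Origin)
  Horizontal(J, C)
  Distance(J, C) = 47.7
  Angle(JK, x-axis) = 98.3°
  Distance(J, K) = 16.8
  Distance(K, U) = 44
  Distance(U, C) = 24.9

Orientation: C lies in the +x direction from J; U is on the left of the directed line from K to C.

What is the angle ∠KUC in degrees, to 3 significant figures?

96.1°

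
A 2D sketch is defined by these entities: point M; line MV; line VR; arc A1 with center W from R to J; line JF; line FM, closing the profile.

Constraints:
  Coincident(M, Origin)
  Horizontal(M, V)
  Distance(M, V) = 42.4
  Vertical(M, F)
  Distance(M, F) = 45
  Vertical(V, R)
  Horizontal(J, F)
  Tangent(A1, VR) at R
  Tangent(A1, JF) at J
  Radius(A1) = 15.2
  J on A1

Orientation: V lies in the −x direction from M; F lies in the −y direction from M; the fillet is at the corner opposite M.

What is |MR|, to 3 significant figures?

51.8

M is at the origin; M and V share the same y with |MV| = 42.4 and V on the −x side, so V = (-42.4, 0.00). M and F share the same x with |MF| = 45.0 and F on the −y side, so F = (0.00, -45.0). The virtual corner opposite M is at (-42.4, -45.0). A1 meets VR tangentially, so WR is at right angles to VR and since A1 is tangent to JF there, WJ ⟂ JF, with radius 15.2, so the center W sits 15.2 in from both sides at W = (-27.2, -29.8). That places the tangent points at R = (-42.4, -29.8) on VR and J = (-27.2, -45.0) on JF. Then |MR| = |R − M| = 51.8.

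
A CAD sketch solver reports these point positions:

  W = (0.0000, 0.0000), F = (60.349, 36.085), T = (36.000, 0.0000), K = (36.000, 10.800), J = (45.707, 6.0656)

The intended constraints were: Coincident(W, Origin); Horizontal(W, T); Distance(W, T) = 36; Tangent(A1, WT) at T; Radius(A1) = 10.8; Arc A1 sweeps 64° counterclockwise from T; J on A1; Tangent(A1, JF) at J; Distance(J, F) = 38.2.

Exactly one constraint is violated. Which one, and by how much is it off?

Distance(J, F) = 38.2 — off by 4.80.

W = (0.00, 0.00) ✓; W.y = 0.00, T.y = 0.00 ✓; |WT| = 36.00 ✓; ∠(KT, TW) = 90.00° ✓; |KT| = 10.80 ✓; bearing(K→J) − bearing(K→T) = 64.00° ✓; |KJ| = 10.80 ✓; ∠(KJ, JF) = 90.00° ✓; |JF| = 33.40 ✗.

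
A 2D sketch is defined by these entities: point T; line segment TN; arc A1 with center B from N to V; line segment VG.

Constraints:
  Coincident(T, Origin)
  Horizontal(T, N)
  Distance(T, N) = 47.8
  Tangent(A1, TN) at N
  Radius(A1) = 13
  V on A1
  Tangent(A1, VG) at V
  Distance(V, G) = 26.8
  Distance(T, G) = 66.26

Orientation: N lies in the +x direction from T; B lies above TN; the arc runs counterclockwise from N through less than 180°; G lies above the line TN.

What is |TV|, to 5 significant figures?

62.496

T is at the origin; TN is horizontal with |TN| = 47.8 and N on the +x side, so N = (47.800, 0.0000). A1 meets TN tangentially, so BN is at right angles to TN, so B = N + (0, 13) = (47.800, 13.000). Since BV ⟂ VG (tangency), |BG| = √(13.0² + 26.8²) = 29.787 regardless of where V sits on A1. So G lies on both circle(T, 66.26) and circle(B, 29.787); the above-TN intersection is G = (50.714, 42.644). V is the foot of the tangent from G: V = (59.995, 17.502).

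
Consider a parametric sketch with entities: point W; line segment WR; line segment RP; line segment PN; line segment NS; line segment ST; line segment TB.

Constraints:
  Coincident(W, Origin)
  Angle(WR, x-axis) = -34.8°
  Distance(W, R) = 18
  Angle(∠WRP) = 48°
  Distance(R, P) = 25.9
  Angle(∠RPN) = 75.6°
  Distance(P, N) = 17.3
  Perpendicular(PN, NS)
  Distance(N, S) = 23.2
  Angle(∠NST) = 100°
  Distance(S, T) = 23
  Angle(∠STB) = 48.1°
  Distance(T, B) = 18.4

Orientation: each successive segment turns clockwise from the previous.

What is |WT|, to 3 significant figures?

27.7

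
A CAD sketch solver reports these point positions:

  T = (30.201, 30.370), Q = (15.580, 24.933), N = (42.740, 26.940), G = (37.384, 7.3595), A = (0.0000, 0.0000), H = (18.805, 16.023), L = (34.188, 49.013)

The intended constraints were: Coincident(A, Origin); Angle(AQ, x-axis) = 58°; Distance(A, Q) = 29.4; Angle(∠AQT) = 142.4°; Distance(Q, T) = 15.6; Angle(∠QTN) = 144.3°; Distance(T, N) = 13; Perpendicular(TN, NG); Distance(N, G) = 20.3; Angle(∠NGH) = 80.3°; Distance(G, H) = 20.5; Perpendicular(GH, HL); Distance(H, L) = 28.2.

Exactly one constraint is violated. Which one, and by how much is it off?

Distance(H, L) = 28.2 — off by 8.20.

A = (0.00, 0.00) ✓; AQ at 58.00° ✓; |AQ| = 29.40 ✓; ∠AQT = 142.4° ✓; |QT| = 15.60 ✓; ∠QTN = 144.3° ✓; |TN| = 13.00 ✓; ∠(TN, NG) = 90.00° ✓; |NG| = 20.30 ✓; ∠NGH = 80.30° ✓; |GH| = 20.50 ✓; ∠(GH, HL) = 90.00° ✓; |HL| = 36.40 ✗.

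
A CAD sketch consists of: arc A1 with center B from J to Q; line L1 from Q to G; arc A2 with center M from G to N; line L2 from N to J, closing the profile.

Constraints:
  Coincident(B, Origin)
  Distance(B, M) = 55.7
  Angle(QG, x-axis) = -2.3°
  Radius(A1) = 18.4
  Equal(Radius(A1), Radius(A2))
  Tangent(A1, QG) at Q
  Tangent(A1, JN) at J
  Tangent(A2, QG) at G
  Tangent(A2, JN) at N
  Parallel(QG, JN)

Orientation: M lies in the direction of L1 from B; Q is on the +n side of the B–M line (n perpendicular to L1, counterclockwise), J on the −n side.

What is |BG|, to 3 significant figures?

58.7

The slot axis is L1's direction at -2.3°, so u = (cos -2.3°, sin -2.3°) = (0.999, -0.0401) and n = (−sin -2.3°, cos -2.3°) = (0.0401, 0.999). B is at the origin and M lies 55.7 along u from B, so M = 55.7·u = (55.7, -2.24). Tangency of A1 to both parallel lines with radius 18.4 puts Q and J at B ± 18.4·n: Q = (0.738, 18.4), J = (-0.738, -18.4). Equal radii place G and N the same way about M: G = M + 18.4·n = (56.4, 16.1), N = M − 18.4·n = (54.9, -20.6). Then |BG| = |G − B| = 58.7.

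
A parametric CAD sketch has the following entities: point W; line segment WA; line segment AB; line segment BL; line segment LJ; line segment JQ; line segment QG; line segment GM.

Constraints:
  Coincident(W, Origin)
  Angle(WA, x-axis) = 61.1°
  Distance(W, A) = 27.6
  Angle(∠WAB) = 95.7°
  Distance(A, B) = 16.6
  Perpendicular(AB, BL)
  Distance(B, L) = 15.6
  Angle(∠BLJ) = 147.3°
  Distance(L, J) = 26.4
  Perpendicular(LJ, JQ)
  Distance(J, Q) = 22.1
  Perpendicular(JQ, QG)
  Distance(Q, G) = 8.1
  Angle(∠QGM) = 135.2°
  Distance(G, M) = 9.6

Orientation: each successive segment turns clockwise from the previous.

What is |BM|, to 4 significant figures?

25.57

The perpendicularity gives QG at right angles to JQ, so QG runs at 34.10°; with |QG| = 8.1, G = (-5.093, 11.33). ∠QGM = 135.2° gives GM at -10.70° from the x-axis; with |GM| = 9.6, M = (4.340, 9.543). Then |BM| = |M − B| = 25.57.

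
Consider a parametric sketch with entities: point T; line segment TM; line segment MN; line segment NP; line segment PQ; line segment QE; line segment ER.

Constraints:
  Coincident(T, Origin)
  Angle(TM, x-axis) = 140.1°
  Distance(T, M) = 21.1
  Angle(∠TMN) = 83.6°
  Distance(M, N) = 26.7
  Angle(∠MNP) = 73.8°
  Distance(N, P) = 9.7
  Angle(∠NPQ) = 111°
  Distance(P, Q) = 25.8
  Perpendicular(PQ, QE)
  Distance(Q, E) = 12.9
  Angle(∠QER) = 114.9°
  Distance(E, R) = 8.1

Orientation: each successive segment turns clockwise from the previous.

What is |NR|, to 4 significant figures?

23.10

PQ ⟂ QE, so QE runs at 138.5°; with |QE| = 12.9, E = (-19.16, 12.60). ∠QER = 114.9° gives ER at 73.40° from the x-axis; with |ER| = 8.1, R = (-16.85, 20.36). Then |NR| = |R − N| = 23.10.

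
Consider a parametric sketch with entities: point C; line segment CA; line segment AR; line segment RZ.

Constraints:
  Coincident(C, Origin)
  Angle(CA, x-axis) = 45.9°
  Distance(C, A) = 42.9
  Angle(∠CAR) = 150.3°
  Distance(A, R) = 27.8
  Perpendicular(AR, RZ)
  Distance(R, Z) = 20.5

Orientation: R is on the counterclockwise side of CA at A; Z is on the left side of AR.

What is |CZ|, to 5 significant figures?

65.069

C is at the origin; CA runs at 45.9° with length 42.9, so A = 42.9·(cos 45.9°, sin 45.9°) = (29.855, 30.808). ∠CAR = 150.3°, so AR runs at 45.9° + (180° − 150.3°) = 75.600° from the x-axis; with |AR| = 27.8, R = A + 27.8·(cos 75.600°, sin 75.600°) = (36.768, 57.734). AR ⟂ RZ; with |RZ| = 20.5 on the left of AR, Z = R + 20.5·(-0.96858, 0.24869) = (16.912, 62.832). Then |CZ| = |Z − C| = 65.069.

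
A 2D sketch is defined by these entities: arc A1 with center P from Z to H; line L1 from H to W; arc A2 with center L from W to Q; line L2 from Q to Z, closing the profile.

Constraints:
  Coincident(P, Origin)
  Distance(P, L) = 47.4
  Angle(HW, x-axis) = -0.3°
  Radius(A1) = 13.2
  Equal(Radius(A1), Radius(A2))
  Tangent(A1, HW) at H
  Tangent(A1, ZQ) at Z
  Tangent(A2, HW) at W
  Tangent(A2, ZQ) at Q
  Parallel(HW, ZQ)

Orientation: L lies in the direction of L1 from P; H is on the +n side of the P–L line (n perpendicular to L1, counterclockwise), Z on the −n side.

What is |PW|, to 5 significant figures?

49.204

Tangency of A1 to both parallel lines with radius 13.2 puts H and Z at P ± 13.2·n: H = (0.069115, 13.200), Z = (-0.069115, -13.200). Equal radii place W and Q the same way about L: W = L + 13.2·n = (47.468, 12.952), Q = L − 13.2·n = (47.330, -13.448). Then |PW| = |W − P| = 49.204.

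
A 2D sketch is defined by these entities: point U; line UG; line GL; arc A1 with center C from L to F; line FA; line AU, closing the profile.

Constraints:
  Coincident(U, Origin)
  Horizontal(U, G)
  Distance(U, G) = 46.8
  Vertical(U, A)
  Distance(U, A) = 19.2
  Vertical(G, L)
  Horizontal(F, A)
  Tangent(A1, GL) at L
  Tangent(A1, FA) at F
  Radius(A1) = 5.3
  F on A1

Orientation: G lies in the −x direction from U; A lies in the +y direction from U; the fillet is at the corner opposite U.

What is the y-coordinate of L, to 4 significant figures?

13.90

The virtual corner opposite U is at (-46.80, 19.20). The tangent condition forces CL to be normal to GL and the tangent condition forces CF to be normal to FA, with radius 5.3, so the center C sits 5.3 in from both sides at C = (-41.50, 13.90). That places the tangent points at L = (-46.80, 13.90) on GL and F = (-41.50, 19.20) on FA. So L.y = 13.90.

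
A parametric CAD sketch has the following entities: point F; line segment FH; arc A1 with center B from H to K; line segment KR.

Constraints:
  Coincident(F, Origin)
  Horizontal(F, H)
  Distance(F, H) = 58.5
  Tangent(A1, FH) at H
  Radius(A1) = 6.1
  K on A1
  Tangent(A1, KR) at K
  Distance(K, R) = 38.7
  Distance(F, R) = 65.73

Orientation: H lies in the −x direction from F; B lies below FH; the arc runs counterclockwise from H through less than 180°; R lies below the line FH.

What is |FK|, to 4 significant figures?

64.66

Checks: |BH| = 6.100 ✓; |BK| = 6.100 ✓; ∠(BK, KR) = 90.00° ✓; |KR| = 38.70 ✓; |FR| = 65.73 ✓.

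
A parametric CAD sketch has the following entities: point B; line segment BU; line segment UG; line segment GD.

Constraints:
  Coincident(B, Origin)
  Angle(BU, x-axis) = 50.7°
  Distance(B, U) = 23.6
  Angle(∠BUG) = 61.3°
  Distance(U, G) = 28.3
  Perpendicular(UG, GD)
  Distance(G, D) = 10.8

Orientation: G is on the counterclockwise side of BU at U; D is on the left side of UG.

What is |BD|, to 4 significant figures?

19.64

∠BUG = 61.3°, so UG runs at 50.7° + (180° − 61.3°) = 169.4° from the x-axis; with |UG| = 28.3, G = U + 28.3·(cos 169.4°, sin 169.4°) = (-12.87, 23.47). UG ⟂ GD; with |GD| = 10.8 on the left of UG, D = G + 10.8·(-0.1840, -0.9829) = (-14.86, 12.85). Then |BD| = |D − B| = 19.64.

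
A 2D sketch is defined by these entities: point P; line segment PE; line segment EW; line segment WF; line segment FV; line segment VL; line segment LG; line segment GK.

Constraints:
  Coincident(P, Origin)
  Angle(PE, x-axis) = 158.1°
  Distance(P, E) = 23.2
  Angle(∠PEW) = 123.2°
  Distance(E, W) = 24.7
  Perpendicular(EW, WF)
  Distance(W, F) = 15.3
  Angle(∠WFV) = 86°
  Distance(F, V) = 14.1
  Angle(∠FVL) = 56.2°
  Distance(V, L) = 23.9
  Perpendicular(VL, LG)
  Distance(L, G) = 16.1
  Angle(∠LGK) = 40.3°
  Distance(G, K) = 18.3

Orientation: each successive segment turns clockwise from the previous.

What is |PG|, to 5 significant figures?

52.635

∠FVL = 56.2° gives VL at 153.50° from the x-axis; with |VL| = 23.9, L = (-30.960, 32.551). The perpendicularity gives LG at right angles to VL, so LG runs at 63.500°; with |LG| = 16.1, G = (-23.776, 46.959). Then |PG| = |G − P| = 52.635.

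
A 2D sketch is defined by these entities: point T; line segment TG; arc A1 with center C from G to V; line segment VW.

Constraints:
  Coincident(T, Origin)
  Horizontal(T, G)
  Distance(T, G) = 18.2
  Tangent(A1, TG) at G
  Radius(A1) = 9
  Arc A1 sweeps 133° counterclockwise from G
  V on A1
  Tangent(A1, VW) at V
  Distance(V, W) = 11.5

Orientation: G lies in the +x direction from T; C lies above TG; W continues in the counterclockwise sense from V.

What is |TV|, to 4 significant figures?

29.04

T is at the origin; T and G share the same y with |TG| = 18.2 and G on the +x side, so G = (18.20, 0.000). A1 meets TG tangentially, so CG is at right angles to TG, so C = G + (0, 9) = (18.20, 9.000). On A1, G sits at bearing -90° from C; a 133° counterclockwise sweep puts V at bearing 43°, so V = C + 9.0·(cos 43°, sin 43°) = (24.78, 15.14). Then |TV| = |V − T| = 29.04.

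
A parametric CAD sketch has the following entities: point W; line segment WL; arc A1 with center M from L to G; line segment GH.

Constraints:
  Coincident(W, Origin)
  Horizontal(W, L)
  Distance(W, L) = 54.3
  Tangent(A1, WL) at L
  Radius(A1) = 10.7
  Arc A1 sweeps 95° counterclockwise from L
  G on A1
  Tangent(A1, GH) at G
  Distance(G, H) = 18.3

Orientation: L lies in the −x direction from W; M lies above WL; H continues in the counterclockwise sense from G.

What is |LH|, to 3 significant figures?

31.2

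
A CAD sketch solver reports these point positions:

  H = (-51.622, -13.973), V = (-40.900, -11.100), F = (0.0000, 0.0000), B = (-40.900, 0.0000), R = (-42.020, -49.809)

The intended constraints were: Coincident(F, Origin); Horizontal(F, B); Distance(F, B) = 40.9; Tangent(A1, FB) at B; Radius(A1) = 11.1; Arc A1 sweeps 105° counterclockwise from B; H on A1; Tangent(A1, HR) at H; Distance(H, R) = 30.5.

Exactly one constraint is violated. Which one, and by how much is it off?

Distance(H, R) = 30.5 — off by 6.60.

F = (0.00, 0.00) ✓; F.y = 0.00, B.y = 0.00 ✓; |FB| = 40.90 ✓; ∠(VB, BF) = 90.00° ✓; |VB| = 11.10 ✓; bearing(V→H) − bearing(V→B) = 105.0° ✓; |VH| = 11.10 ✓; ∠(VH, HR) = 90.00° ✓; |HR| = 37.10 ✗.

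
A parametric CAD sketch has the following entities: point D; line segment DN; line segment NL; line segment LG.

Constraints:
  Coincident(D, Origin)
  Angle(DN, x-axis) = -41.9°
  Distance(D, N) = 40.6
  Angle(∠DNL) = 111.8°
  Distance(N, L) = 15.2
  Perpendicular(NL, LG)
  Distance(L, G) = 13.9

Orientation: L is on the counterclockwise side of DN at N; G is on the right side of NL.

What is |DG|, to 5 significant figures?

59.824

∠DNL = 111.8°, so NL runs at -41.9° + (180° − 111.8°) = 26.300° from the x-axis; with |NL| = 15.2, L = N + 15.2·(cos 26.300°, sin 26.300°) = (43.846, -20.379). NL is perpendicular to LG; with |LG| = 13.9 on the right of NL, G = L + 13.9·(0.44307, -0.89649) = (50.004, -32.840). Then |DG| = |G − D| = 59.824.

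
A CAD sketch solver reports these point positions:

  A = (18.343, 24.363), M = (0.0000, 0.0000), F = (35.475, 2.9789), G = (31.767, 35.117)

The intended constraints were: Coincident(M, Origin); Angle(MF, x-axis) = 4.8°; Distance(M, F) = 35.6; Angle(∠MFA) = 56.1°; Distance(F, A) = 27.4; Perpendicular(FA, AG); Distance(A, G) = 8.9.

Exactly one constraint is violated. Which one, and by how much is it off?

Distance(A, G) = 8.9 — off by 8.30.

M = (0.00, 0.00) ✓; MF at 4.800° ✓; |MF| = 35.60 ✓; ∠MFA = 56.10° ✓; |FA| = 27.40 ✓; ∠(FA, AG) = 90.00° ✓; |AG| = 17.20 ✗.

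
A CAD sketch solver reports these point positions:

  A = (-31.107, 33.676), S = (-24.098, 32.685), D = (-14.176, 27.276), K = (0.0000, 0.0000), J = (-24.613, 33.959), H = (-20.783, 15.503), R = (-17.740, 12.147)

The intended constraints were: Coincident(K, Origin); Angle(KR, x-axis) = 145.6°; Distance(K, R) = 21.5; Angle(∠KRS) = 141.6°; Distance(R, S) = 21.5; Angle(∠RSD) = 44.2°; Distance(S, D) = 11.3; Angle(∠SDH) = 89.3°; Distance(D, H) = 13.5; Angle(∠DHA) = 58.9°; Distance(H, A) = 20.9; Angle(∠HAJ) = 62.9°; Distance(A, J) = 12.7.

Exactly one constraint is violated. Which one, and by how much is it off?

Distance(A, J) = 12.7 — off by 6.20.

K = (0.00, 0.00) ✓; KR at 145.6° ✓; |KR| = 21.50 ✓; ∠KRS = 141.6° ✓; |RS| = 21.50 ✓; ∠RSD = 44.20° ✓; |SD| = 11.30 ✓; ∠SDH = 89.30° ✓; |DH| = 13.50 ✓; ∠DHA = 58.90° ✓; |HA| = 20.90 ✓; ∠HAJ = 62.89° ✓; |AJ| = 6.500 ✗.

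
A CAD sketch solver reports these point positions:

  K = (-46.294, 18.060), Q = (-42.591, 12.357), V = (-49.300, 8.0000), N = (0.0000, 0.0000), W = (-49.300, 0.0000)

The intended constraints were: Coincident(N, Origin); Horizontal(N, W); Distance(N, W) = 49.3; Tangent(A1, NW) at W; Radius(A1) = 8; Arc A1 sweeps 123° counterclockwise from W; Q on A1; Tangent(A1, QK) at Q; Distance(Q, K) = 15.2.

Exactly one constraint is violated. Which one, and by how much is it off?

Distance(Q, K) = 15.2 — off by 8.40.

N = (0.00, 0.00) ✓; N.y = 0.00, W.y = 0.00 ✓; |NW| = 49.30 ✓; ∠(VW, WN) = 90.00° ✓; |VW| = 8.000 ✓; bearing(V→Q) − bearing(V→W) = 123.0° ✓; |VQ| = 8.000 ✓; ∠(VQ, QK) = 90.00° ✓; |QK| = 6.800 ✗.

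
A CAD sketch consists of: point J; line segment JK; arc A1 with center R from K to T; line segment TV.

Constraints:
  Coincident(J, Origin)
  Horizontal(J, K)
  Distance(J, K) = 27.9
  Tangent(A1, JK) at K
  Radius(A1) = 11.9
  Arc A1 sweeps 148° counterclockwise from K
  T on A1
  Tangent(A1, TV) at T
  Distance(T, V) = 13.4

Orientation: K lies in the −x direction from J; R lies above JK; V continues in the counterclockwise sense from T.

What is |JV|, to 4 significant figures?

43.96

J is at the origin; J and K share the same y with |JK| = 27.9 and K on the −x side, so K = (-27.90, 0.000). The tangent condition forces RK to be normal to JK, so R = K + (0, 11.9) = (-27.90, 11.90). On A1, K sits at bearing -90° from R; a 148° counterclockwise sweep puts T at bearing 58°, so T = R + 11.9·(cos 58°, sin 58°) = (-21.59, 21.99). Since A1 is tangent to TV there, RT ⟂ TV, so TV runs along (−sin 58°, cos 58°); with |TV| = 13.4, V = (-32.96, 29.09). Then |JV| = |V − J| = 43.96.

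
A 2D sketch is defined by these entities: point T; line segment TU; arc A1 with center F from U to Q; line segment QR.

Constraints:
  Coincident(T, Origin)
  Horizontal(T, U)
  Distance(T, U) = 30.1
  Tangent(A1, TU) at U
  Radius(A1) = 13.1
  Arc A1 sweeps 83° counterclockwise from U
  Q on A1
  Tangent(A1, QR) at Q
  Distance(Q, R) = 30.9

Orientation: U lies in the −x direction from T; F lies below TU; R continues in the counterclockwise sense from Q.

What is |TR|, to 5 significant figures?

63.049

T is at the origin; T and U share the same y with |TU| = 30.1 and U on the −x side, so U = (-30.100, 0.0000). A1 meets TU tangentially, so FU is at right angles to TU, so F = U + (0, -13.1) = (-30.100, -13.100). On A1, U sits at bearing 90° from F; an 83° counterclockwise sweep puts Q at bearing 173°, so Q = F + 13.1·(cos 173°, sin 173°) = (-43.102, -11.504). A1 meets QR tangentially, so FQ is at right angles to QR, so QR runs along (−sin 173°, cos 173°); with |QR| = 30.9, R = (-46.868, -42.173). Then |TR| = |R − T| = 63.049.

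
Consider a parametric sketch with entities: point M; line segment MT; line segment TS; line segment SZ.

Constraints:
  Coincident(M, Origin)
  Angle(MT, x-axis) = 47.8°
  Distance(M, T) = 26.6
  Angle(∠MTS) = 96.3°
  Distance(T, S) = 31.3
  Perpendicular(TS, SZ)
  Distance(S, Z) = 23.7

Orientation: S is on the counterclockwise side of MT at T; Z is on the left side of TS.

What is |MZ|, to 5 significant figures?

34.328

M is at the origin; MT runs at 47.8° with length 26.6, so T = 26.6·(cos 47.8°, sin 47.8°) = (17.868, 19.705). ∠MTS = 96.3°, so TS runs at 47.8° + (180° − 96.3°) = 131.50° from the x-axis; with |TS| = 31.3, S = T + 31.3·(cos 131.50°, sin 131.50°) = (-2.8722, 43.148). The perpendicularity gives SZ at right angles to TS; with |SZ| = 23.7 on the left of TS, Z = S + 23.7·(-0.74896, -0.66262) = (-20.622, 27.444). Then |MZ| = |Z − M| = 34.328.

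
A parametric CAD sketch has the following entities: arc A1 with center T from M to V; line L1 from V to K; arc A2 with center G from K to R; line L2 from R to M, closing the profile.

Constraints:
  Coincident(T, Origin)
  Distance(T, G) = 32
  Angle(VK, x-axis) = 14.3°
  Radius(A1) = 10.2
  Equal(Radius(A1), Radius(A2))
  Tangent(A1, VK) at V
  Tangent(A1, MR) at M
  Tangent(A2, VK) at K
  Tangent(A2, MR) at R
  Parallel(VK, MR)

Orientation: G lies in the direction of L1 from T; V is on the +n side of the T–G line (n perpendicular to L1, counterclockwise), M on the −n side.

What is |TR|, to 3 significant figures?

33.6

The slot axis is L1's direction at 14.3°, so u = (cos 14.3°, sin 14.3°) = (0.969, 0.247) and n = (−sin 14.3°, cos 14.3°) = (-0.247, 0.969). T is at the origin and G lies 32.0 along u from T, so G = 32.0·u = (31.0, 7.90). Tangency of A1 to both parallel lines with radius 10.2 puts V and M at T ± 10.2·n: V = (-2.52, 9.88), M = (2.52, -9.88). Equal radii place K and R the same way about G: K = G + 10.2·n = (28.5, 17.8), R = G − 10.2·n = (33.5, -1.98). Then |TR| = |R − T| = 33.6.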